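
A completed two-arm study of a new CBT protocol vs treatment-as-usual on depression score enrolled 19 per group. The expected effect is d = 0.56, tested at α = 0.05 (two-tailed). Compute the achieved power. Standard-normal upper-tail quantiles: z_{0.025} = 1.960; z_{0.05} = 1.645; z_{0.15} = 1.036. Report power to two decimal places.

power ≈ 0.41

For two equal groups, power = Φ(d·√(n/2) − z_{α/2}).
d·√(n/2) = 0.56 × √(19/2) = 0.56 × 3.082 = 1.726.
z_β = 1.726 − 1.960 = -0.234.
Power = Φ(-0.234) = 0.408.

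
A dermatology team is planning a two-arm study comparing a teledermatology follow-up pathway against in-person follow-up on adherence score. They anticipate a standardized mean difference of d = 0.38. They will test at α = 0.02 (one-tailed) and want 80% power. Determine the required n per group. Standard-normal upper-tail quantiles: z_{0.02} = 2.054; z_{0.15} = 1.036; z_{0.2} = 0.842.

For two independent groups with equal n: n = 2·((z_{α} + z_β) / d)².
z_{α} + z_β = 2.054 + 0.842 = 2.896.
n = 2 × (2.896 / 0.38)² = 2 × 7.621² = 2 × 58.08 = 116.2.
Round up to the next whole participant.

n = 117 per group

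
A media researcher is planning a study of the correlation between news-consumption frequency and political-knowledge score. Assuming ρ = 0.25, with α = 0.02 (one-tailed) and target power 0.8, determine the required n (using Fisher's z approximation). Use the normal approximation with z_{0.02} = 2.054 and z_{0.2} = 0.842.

Fisher's z: C = ½·ln((1+r)/(1−r)) = ½·ln(1.6667) = 0.2554.
n = ((z_{α} + z_β)/C)² + 3.
(2.054 + 0.842) / 0.2554 = 2.896 / 0.2554 = 11.339.
n = 11.339² + 3 = 128.57 + 3 = 131.6.
Round up.

n = 132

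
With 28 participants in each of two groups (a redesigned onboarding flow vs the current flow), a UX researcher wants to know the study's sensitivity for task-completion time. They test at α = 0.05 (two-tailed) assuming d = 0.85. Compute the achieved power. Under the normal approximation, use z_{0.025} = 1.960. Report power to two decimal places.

power ≈ 0.89

For two equal groups, power = Φ(d·√(n/2) − z_{α/2}).
d·√(n/2) = 0.85 × √(28/2) = 0.85 × 3.742 = 3.180.
z_β = 3.180 − 1.960 = 1.220.
Power = Φ(1.220) = 0.889.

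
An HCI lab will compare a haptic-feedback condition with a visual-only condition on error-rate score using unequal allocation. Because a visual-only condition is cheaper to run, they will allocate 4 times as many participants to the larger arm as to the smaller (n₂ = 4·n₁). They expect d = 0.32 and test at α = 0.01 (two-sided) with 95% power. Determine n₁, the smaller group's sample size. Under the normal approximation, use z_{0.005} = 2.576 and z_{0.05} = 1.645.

With allocation ratio k = n₂/n₁ = 4, Var(x̄₁−x̄₂) = σ²(1/n₁ + 1/(k·n₁)) = σ²·(k+1)/(k·n₁).
So n₁ = (1 + 1/k)·((z_{α/2} + z_β)/d)² = 1.250 × (4.221/0.32)².
n₁ = 1.250 × 173.99 = 217.5.
Round up: n₁ = 218, giving n₂ = 4 × 218 = 872.

n₁ = 218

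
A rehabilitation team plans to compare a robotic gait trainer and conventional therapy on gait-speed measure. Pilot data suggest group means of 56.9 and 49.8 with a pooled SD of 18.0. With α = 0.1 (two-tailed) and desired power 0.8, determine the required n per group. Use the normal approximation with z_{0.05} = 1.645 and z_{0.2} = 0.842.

Cohen's d = |M₁ − M₂| / SD_pooled = |56.9 − 49.8| / 18.0 = 7.1 / 18.0 = 0.394.
For two independent groups with equal n: n = 2·((z_{α/2} + z_β) / d)².
z_{α/2} + z_β = 1.645 + 0.842 = 2.487.
n = 2 × (2.487 / 0.394)² = 2 × 6.312² = 2 × 39.84 = 79.7.
Round up to the next whole participant.

n = 80 per group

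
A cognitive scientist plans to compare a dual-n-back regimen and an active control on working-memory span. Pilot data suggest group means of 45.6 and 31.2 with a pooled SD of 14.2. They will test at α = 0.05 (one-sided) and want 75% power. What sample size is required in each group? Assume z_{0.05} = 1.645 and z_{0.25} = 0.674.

Cohen's d = |M₁ − M₂| / SD_pooled = |45.6 − 31.2| / 14.2 = 14.4 / 14.2 = 1.014.
For two independent groups with equal n: n = 2·((z_{α} + z_β) / d)².
z_{α} + z_β = 1.645 + 0.674 = 2.319.
n = 2 × (2.319 / 1.014)² = 2 × 2.287² = 2 × 5.23 = 10.5.
Round up to the next whole participant.

n = 11 per group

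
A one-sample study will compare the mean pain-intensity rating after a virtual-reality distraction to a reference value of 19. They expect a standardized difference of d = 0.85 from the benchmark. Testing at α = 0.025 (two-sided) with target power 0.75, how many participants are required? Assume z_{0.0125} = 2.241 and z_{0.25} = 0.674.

For a one-sample test: n = ((z_{α/2} + z_β) / d)².
z_{α/2} + z_β = 2.241 + 0.674 = 2.915.
n = (2.915 / 0.85)² = 3.429² = 11.76.
Round up.

n = 12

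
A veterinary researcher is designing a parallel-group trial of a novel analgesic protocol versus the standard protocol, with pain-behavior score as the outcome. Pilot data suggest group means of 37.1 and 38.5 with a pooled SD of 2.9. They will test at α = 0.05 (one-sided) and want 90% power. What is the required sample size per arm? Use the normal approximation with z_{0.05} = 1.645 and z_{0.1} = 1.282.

Cohen's d = |M₁ − M₂| / SD_pooled = |37.1 − 38.5| / 2.9 = 1.4 / 2.9 = 0.483.
For two independent groups with equal n: n = 2·((z_{α} + z_β) / d)².
z_{α} + z_β = 1.645 + 1.282 = 2.927.
n = 2 × (2.927 / 0.483)² = 2 × 6.060² = 2 × 36.72 = 73.4.
Round up to the next whole participant.

n = 74 per group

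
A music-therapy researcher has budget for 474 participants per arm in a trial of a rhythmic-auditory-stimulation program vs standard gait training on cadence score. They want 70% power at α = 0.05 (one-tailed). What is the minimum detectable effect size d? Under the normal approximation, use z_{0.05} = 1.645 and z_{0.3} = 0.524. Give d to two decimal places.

d_min ≈ 0.14

For two independent groups of n = 474 each: d_min = (z_{α} + z_β)·√(2/n).
z-sum = 1.645 + 0.524 = 2.169.
d_min = 2.169 × √(2/474) = 2.169 × 0.0650 = 0.141.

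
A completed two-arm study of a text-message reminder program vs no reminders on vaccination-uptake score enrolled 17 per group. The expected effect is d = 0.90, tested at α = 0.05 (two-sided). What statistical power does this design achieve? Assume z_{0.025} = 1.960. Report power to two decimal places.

power ≈ 0.75

For two equal groups, power = Φ(d·√(n/2) − z_{α/2}).
d·√(n/2) = 0.90 × √(17/2) = 0.90 × 2.915 = 2.624.
z_β = 2.624 − 1.960 = 0.664.
Power = Φ(0.664) = 0.747.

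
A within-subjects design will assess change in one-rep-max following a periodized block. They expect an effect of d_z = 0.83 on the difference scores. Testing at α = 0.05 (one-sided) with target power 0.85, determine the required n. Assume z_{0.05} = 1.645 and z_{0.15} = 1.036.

For a paired (one-sample on differences) test: n = ((z_{α} + z_β) / d)².
z_{α} + z_β = 1.645 + 1.036 = 2.681.
n = (2.681 / 0.83)² = 3.230² = 10.43.
Round up.

n = 11 pairs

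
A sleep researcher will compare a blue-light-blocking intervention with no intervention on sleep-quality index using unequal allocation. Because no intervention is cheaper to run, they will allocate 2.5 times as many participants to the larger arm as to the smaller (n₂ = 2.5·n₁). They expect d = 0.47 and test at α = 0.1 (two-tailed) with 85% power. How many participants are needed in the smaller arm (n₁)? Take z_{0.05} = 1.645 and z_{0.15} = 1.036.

With allocation ratio k = n₂/n₁ = 2.5, Var(x̄₁−x̄₂) = σ²(1/n₁ + 1/(k·n₁)) = σ²·(k+1)/(k·n₁).
So n₁ = (1 + 1/k)·((z_{α/2} + z_β)/d)² = 1.400 × (2.681/0.47)².
n₁ = 1.400 × 32.54 = 45.6.
Round up: n₁ = 46, giving n₂ = 2.5 × 46 = 115.

n₁ = 46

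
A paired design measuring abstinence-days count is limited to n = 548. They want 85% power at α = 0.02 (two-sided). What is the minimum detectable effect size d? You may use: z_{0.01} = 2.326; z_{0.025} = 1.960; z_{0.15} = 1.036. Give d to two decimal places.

For a single sample (or paired design) of n = 548: d_min = (z_{α/2} + z_β)/√n.
z-sum = 2.326 + 1.036 = 3.362.
d_min = 3.362 / √548 = 3.362 / 23.409 = 0.144.

d_min ≈ 0.14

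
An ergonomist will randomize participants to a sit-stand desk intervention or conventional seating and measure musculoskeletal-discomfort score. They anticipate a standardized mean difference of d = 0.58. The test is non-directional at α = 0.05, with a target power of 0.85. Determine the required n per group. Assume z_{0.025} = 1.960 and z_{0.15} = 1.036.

For two independent groups with equal n: n = 2·((z_{α/2} + z_β) / d)².
z_{α/2} + z_β = 1.960 + 1.036 = 2.996.
n = 2 × (2.996 / 0.58)² = 2 × 5.166² = 2 × 26.68 = 53.4.
Round up to the next whole participant.

n = 54 per group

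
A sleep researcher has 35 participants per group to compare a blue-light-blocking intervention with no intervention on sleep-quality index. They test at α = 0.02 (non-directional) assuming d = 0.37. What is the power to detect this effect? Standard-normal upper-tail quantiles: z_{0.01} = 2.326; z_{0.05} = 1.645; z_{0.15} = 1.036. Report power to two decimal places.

For two equal groups, power = Φ(d·√(n/2) − z_{α/2}).
d·√(n/2) = 0.37 × √(35/2) = 0.37 × 4.183 = 1.548.
z_β = 1.548 − 2.326 = -0.778.
Power = Φ(-0.778) = 0.218.

power ≈ 0.22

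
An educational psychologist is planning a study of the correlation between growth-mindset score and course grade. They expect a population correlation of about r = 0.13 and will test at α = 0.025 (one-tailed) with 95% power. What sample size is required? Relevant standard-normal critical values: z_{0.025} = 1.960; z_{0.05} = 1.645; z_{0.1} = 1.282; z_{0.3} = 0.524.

n = 764

Fisher's z: C = ½·ln((1+r)/(1−r)) = ½·ln(1.2989) = 0.1307.
n = ((z_{α} + z_β)/C)² + 3.
(1.960 + 1.645) / 0.1307 = 3.605 / 0.1307 = 27.582.
n = 27.582² + 3 = 760.78 + 3 = 763.8.
Round up.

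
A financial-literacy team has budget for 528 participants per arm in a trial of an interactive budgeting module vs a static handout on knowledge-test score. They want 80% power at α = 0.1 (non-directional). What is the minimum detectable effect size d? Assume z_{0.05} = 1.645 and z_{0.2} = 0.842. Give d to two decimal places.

For two independent groups of n = 528 each: d_min = (z_{α/2} + z_β)·√(2/n).
z-sum = 1.645 + 0.842 = 2.487.
d_min = 2.487 × √(2/528) = 2.487 × 0.0615 = 0.153.

d_min ≈ 0.15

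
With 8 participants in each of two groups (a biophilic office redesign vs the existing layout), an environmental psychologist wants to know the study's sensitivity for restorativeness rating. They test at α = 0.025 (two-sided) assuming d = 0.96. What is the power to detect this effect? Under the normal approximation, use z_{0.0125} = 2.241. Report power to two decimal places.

power ≈ 0.37

For two equal groups, power = Φ(d·√(n/2) − z_{α/2}).
d·√(n/2) = 0.96 × √(8/2) = 0.96 × 2.000 = 1.920.
z_β = 1.920 − 2.241 = -0.321.
Power = Φ(-0.321) = 0.374.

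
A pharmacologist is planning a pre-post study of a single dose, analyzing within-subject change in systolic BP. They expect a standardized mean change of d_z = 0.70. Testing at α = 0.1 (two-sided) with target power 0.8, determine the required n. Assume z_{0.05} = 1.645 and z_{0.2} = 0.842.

n = 13 pairs

For a paired (one-sample on differences) test: n = ((z_{α/2} + z_β) / d)².
z_{α/2} + z_β = 1.645 + 0.842 = 2.487.
n = (2.487 / 0.70)² = 3.553² = 12.62.
Round up.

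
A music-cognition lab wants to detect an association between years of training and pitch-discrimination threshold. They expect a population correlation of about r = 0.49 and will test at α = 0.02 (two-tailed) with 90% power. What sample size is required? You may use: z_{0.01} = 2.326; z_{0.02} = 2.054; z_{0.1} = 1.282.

n = 49

Fisher's z: C = ½·ln((1+r)/(1−r)) = ½·ln(2.9216) = 0.5361.
n = ((z_{α/2} + z_β)/C)² + 3.
(2.326 + 1.282) / 0.5361 = 3.608 / 0.5361 = 6.730.
n = 6.730² + 3 = 45.29 + 3 = 48.3.
Round up.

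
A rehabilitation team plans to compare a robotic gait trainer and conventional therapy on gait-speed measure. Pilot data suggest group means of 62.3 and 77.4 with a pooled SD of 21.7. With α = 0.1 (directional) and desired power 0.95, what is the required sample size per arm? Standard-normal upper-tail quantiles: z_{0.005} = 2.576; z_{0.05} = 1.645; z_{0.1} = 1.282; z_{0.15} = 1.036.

n = 36 per group

Cohen's d = |M₁ − M₂| / SD_pooled = |62.3 − 77.4| / 21.7 = 15.1 / 21.7 = 0.696.
For two independent groups with equal n: n = 2·((z_{α} + z_β) / d)².
z_{α} + z_β = 1.282 + 1.645 = 2.927.
n = 2 × (2.927 / 0.696)² = 2 × 4.205² = 2 × 17.69 = 35.4.
Round up to the next whole participant.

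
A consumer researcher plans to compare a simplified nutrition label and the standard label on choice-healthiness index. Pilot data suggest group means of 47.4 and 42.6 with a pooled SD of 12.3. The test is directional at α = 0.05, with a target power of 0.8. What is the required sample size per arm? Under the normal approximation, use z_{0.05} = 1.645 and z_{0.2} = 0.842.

Cohen's d = |M₁ − M₂| / SD_pooled = |47.4 − 42.6| / 12.3 = 4.8 / 12.3 = 0.390.
For two independent groups with equal n: n = 2·((z_{α} + z_β) / d)².
z_{α} + z_β = 1.645 + 0.842 = 2.487.
n = 2 × (2.487 / 0.390)² = 2 × 6.377² = 2 × 40.67 = 81.3.
Round up to the next whole participant.

n = 82 per group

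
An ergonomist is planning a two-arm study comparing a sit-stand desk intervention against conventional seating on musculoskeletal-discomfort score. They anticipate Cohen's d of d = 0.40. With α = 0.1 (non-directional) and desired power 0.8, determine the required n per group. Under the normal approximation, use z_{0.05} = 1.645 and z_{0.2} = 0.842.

For two independent groups with equal n: n = 2·((z_{α/2} + z_β) / d)².
z_{α/2} + z_β = 1.645 + 0.842 = 2.487.
n = 2 × (2.487 / 0.40)² = 2 × 6.218² = 2 × 38.66 = 77.3.
Round up to the next whole participant.

n = 78 per group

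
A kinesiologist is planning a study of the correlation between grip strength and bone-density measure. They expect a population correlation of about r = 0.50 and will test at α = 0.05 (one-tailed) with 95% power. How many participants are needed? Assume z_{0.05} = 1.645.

n = 39

Fisher's z: C = ½·ln((1+r)/(1−r)) = ½·ln(3.0000) = 0.5493.
n = ((z_{α} + z_β)/C)² + 3.
(1.645 + 1.645) / 0.5493 = 3.290 / 0.5493 = 5.989.
n = 5.989² + 3 = 35.87 + 3 = 38.9.
Round up.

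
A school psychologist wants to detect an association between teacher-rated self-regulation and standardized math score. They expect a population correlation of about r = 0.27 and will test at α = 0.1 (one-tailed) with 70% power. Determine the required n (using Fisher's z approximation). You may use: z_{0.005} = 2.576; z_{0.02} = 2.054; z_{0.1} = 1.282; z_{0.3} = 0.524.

Fisher's z: C = ½·ln((1+r)/(1−r)) = ½·ln(1.7397) = 0.2769.
n = ((z_{α} + z_β)/C)² + 3.
(1.282 + 0.524) / 0.2769 = 1.806 / 0.2769 = 6.522.
n = 6.522² + 3 = 42.54 + 3 = 45.5.
Round up.

n = 46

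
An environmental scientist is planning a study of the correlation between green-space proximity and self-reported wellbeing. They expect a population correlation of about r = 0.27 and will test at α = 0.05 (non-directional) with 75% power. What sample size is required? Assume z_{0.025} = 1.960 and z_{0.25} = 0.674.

n = 94

Fisher's z: C = ½·ln((1+r)/(1−r)) = ½·ln(1.7397) = 0.2769.
n = ((z_{α/2} + z_β)/C)² + 3.
(1.960 + 0.674) / 0.2769 = 2.634 / 0.2769 = 9.512.
n = 9.512² + 3 = 90.49 + 3 = 93.5.
Round up.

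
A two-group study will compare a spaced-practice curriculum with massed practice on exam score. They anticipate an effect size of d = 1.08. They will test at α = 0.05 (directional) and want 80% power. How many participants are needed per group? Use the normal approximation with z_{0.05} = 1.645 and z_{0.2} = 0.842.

For two independent groups with equal n: n = 2·((z_{α} + z_β) / d)².
z_{α} + z_β = 1.645 + 0.842 = 2.487.
n = 2 × (2.487 / 1.08)² = 2 × 2.303² = 2 × 5.30 = 10.6.
Round up to the next whole participant.

n = 11 per group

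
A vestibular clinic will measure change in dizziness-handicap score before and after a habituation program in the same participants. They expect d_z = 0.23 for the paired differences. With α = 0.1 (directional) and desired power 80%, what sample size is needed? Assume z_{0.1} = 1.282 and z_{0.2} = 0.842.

For a paired (one-sample on differences) test: n = ((z_{α} + z_β) / d)².
z_{α} + z_β = 1.282 + 0.842 = 2.124.
n = (2.124 / 0.23)² = 9.235² = 85.28.
Round up.

n = 86 pairs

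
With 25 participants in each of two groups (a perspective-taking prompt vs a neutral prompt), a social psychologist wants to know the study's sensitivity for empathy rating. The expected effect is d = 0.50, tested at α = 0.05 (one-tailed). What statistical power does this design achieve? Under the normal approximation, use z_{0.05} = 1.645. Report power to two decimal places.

power ≈ 0.55

For two equal groups, power = Φ(d·√(n/2) − z_{α}).
d·√(n/2) = 0.50 × √(25/2) = 0.50 × 3.536 = 1.768.
z_β = 1.768 − 1.645 = 0.123.
Power = Φ(0.123) = 0.549.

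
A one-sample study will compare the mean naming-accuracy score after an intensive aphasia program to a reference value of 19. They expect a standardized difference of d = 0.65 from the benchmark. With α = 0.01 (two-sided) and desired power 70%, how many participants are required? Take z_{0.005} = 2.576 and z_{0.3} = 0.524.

For a one-sample test: n = ((z_{α/2} + z_β) / d)².
z_{α/2} + z_β = 2.576 + 0.524 = 3.100.
n = (3.100 / 0.65)² = 4.769² = 22.75.
Round up.

n = 23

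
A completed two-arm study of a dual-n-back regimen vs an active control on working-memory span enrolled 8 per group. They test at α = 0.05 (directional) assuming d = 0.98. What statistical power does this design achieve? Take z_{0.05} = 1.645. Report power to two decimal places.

power ≈ 0.62

For two equal groups, power = Φ(d·√(n/2) − z_{α}).
d·√(n/2) = 0.98 × √(8/2) = 0.98 × 2.000 = 1.960.
z_β = 1.960 − 1.645 = 0.315.
Power = Φ(0.315) = 0.624.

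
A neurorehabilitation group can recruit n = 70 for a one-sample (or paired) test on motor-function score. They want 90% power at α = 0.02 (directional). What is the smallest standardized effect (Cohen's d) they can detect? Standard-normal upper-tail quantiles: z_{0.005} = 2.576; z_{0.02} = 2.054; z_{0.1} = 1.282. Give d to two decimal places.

d_min ≈ 0.40

For a single sample (or paired design) of n = 70: d_min = (z_{α} + z_β)/√n.
z-sum = 2.054 + 1.282 = 3.336.
d_min = 3.336 / √70 = 3.336 / 8.367 = 0.399.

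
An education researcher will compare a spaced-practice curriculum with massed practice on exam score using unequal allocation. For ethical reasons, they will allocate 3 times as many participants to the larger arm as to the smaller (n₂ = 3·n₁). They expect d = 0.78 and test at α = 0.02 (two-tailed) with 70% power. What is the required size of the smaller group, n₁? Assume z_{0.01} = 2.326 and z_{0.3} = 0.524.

n₁ = 18

With allocation ratio k = n₂/n₁ = 3, Var(x̄₁−x̄₂) = σ²(1/n₁ + 1/(k·n₁)) = σ²·(k+1)/(k·n₁).
So n₁ = (1 + 1/k)·((z_{α/2} + z_β)/d)² = 1.333 × (2.850/0.78)².
n₁ = 1.333 × 13.35 = 17.8.
Round up: n₁ = 18, giving n₂ = 3 × 18 = 54.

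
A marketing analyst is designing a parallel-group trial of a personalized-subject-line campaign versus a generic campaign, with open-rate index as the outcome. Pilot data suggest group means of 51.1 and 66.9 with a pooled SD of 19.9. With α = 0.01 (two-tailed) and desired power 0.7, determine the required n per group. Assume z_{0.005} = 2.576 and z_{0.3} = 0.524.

n = 31 per group

Cohen's d = |M₁ − M₂| / SD_pooled = |51.1 − 66.9| / 19.9 = 15.8 / 19.9 = 0.794.
For two independent groups with equal n: n = 2·((z_{α/2} + z_β) / d)².
z_{α/2} + z_β = 2.576 + 0.524 = 3.100.
n = 2 × (3.100 / 0.794)² = 2 × 3.904² = 2 × 15.24 = 30.5.
Round up to the next whole participant.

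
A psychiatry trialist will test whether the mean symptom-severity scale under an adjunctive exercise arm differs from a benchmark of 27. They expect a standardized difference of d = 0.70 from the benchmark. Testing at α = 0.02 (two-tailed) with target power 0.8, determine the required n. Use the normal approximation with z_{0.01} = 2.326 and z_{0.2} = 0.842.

For a one-sample test: n = ((z_{α/2} + z_β) / d)².
z_{α/2} + z_β = 2.326 + 0.842 = 3.168.
n = (3.168 / 0.70)² = 4.526² = 20.48.
Round up.

n = 21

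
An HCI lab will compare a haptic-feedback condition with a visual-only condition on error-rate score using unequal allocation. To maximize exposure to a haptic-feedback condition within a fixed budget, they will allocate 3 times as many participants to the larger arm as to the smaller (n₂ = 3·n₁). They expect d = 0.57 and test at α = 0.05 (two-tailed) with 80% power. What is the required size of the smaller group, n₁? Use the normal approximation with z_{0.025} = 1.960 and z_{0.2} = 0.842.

n₁ = 33

With allocation ratio k = n₂/n₁ = 3, Var(x̄₁−x̄₂) = σ²(1/n₁ + 1/(k·n₁)) = σ²·(k+1)/(k·n₁).
So n₁ = (1 + 1/k)·((z_{α/2} + z_β)/d)² = 1.333 × (2.802/0.57)².
n₁ = 1.333 × 24.16 = 32.2.
Round up: n₁ = 33, giving n₂ = 3 × 33 = 99.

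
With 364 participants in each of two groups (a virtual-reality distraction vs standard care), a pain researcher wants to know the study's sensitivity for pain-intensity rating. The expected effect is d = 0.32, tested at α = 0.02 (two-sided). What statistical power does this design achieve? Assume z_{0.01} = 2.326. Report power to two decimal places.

power ≈ 0.98

For two equal groups, power = Φ(d·√(n/2) − z_{α/2}).
d·√(n/2) = 0.32 × √(364/2) = 0.32 × 13.491 = 4.317.
z_β = 4.317 − 2.326 = 1.991.
Power = Φ(1.991) = 0.977.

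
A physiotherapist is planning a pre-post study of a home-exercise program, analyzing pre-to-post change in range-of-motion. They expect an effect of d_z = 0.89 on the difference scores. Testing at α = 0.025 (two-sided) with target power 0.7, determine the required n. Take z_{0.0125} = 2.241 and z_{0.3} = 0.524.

n = 10 pairs

For a paired (one-sample on differences) test: n = ((z_{α/2} + z_β) / d)².
z_{α/2} + z_β = 2.241 + 0.524 = 2.765.
n = (2.765 / 0.89)² = 3.107² = 9.65.
Round up.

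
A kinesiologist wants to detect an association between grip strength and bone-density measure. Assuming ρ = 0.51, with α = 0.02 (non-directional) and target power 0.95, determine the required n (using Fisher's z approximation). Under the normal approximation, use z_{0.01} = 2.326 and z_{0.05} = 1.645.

Fisher's z: C = ½·ln((1+r)/(1−r)) = ½·ln(3.0816) = 0.5627.
n = ((z_{α/2} + z_β)/C)² + 3.
(2.326 + 1.645) / 0.5627 = 3.971 / 0.5627 = 7.057.
n = 7.057² + 3 = 49.80 + 3 = 52.8.
Round up.

n = 53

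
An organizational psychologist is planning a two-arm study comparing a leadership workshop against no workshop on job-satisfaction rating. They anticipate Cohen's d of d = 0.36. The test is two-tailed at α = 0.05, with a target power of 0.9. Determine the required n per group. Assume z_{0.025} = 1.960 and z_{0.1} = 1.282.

For two independent groups with equal n: n = 2·((z_{α/2} + z_β) / d)².
z_{α/2} + z_β = 1.960 + 1.282 = 3.242.
n = 2 × (3.242 / 0.36)² = 2 × 9.006² = 2 × 81.10 = 162.2.
Round up to the next whole participant.

n = 163 per group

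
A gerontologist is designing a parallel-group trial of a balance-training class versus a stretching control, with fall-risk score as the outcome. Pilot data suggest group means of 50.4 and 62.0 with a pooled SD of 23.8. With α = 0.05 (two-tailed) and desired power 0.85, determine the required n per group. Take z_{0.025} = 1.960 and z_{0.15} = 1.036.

n = 76 per group

Cohen's d = |M₁ − M₂| / SD_pooled = |50.4 − 62.0| / 23.8 = 11.6 / 23.8 = 0.487.
For two independent groups with equal n: n = 2·((z_{α/2} + z_β) / d)².
z_{α/2} + z_β = 1.960 + 1.036 = 2.996.
n = 2 × (2.996 / 0.487)² = 2 × 6.152² = 2 × 37.85 = 75.7.
Round up to the next whole participant.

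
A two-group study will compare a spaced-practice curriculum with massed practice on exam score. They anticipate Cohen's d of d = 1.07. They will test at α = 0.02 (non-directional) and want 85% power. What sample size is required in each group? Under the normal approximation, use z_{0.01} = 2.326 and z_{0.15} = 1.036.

For two independent groups with equal n: n = 2·((z_{α/2} + z_β) / d)².
z_{α/2} + z_β = 2.326 + 1.036 = 3.362.
n = 2 × (3.362 / 1.07)² = 2 × 3.142² = 2 × 9.87 = 19.7.
Round up to the next whole participant.

n = 20 per group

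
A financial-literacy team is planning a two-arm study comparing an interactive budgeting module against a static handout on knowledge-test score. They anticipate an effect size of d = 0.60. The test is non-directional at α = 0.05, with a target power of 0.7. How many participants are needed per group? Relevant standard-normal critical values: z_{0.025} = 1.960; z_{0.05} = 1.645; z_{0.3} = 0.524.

n = 35 per group

For two independent groups with equal n: n = 2·((z_{α/2} + z_β) / d)².
z_{α/2} + z_β = 1.960 + 0.524 = 2.484.
n = 2 × (2.484 / 0.60)² = 2 × 4.140² = 2 × 17.14 = 34.3.
Round up to the next whole participant.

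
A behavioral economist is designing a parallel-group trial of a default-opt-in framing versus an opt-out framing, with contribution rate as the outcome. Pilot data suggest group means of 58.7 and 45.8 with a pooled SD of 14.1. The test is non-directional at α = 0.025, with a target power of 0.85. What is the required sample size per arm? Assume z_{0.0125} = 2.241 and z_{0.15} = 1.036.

Cohen's d = |M₁ − M₂| / SD_pooled = |58.7 − 45.8| / 14.1 = 12.9 / 14.1 = 0.915.
For two independent groups with equal n: n = 2·((z_{α/2} + z_β) / d)².
z_{α/2} + z_β = 2.241 + 1.036 = 3.277.
n = 2 × (3.277 / 0.915)² = 2 × 3.581² = 2 × 12.83 = 25.7.
Round up to the next whole participant.

n = 26 per group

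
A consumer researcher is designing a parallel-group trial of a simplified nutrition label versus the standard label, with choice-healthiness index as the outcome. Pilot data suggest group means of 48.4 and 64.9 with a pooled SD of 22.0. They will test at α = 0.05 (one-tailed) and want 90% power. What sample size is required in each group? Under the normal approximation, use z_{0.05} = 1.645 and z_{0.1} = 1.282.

n = 31 per group

Cohen's d = |M₁ − M₂| / SD_pooled = |48.4 − 64.9| / 22.0 = 16.5 / 22.0 = 0.750.
For two independent groups with equal n: n = 2·((z_{α} + z_β) / d)².
z_{α} + z_β = 1.645 + 1.282 = 2.927.
n = 2 × (2.927 / 0.750)² = 2 × 3.903² = 2 × 15.23 = 30.5.
Round up to the next whole participant.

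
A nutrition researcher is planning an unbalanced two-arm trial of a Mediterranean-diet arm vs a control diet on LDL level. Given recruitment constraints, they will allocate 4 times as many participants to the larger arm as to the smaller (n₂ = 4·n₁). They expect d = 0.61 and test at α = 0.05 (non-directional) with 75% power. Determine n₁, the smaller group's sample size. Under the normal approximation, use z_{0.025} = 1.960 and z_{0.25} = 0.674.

n₁ = 24

With allocation ratio k = n₂/n₁ = 4, Var(x̄₁−x̄₂) = σ²(1/n₁ + 1/(k·n₁)) = σ²·(k+1)/(k·n₁).
So n₁ = (1 + 1/k)·((z_{α/2} + z_β)/d)² = 1.250 × (2.634/0.61)².
n₁ = 1.250 × 18.65 = 23.3.
Round up: n₁ = 24, giving n₂ = 4 × 24 = 96.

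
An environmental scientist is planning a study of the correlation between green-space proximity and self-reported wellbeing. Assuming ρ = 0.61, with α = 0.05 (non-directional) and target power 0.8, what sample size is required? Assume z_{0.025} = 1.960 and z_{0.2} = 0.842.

Fisher's z: C = ½·ln((1+r)/(1−r)) = ½·ln(4.1282) = 0.7089.
n = ((z_{α/2} + z_β)/C)² + 3.
(1.960 + 0.842) / 0.7089 = 2.802 / 0.7089 = 3.953.
n = 3.953² + 3 = 15.62 + 3 = 18.6.
Round up.

n = 19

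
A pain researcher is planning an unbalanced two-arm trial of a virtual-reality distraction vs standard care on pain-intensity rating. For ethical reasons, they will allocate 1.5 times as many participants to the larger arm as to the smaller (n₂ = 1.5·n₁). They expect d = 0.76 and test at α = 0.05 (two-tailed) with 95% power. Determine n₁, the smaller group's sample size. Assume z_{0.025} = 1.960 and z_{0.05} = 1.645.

With allocation ratio k = n₂/n₁ = 1.5, Var(x̄₁−x̄₂) = σ²(1/n₁ + 1/(k·n₁)) = σ²·(k+1)/(k·n₁).
So n₁ = (1 + 1/k)·((z_{α/2} + z_β)/d)² = 1.667 × (3.605/0.76)².
n₁ = 1.667 × 22.50 = 37.5.
Round up: n₁ = 38, giving n₂ = 1.5 × 38 = 57.

n₁ = 38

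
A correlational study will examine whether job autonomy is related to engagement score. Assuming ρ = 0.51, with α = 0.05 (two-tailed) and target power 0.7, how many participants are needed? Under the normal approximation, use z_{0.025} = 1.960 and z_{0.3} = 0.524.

Fisher's z: C = ½·ln((1+r)/(1−r)) = ½·ln(3.0816) = 0.5627.
n = ((z_{α/2} + z_β)/C)² + 3.
(1.960 + 0.524) / 0.5627 = 2.484 / 0.5627 = 4.414.
n = 4.414² + 3 = 19.49 + 3 = 22.5.
Round up.

n = 23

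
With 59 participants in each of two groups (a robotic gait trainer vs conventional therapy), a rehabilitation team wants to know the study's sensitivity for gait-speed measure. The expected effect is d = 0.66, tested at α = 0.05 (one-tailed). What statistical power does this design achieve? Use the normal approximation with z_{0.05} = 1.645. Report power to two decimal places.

For two equal groups, power = Φ(d·√(n/2) − z_{α}).
d·√(n/2) = 0.66 × √(59/2) = 0.66 × 5.431 = 3.585.
z_β = 3.585 − 1.645 = 1.940.
Power = Φ(1.940) = 0.974.

power ≈ 0.97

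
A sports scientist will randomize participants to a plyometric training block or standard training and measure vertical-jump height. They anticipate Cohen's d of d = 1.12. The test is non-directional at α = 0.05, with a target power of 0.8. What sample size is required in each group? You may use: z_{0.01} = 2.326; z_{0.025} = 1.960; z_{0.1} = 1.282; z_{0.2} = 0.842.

n = 13 per group

For two independent groups with equal n: n = 2·((z_{α/2} + z_β) / d)².
z_{α/2} + z_β = 1.960 + 0.842 = 2.802.
n = 2 × (2.802 / 1.12)² = 2 × 2.502² = 2 × 6.26 = 12.5.
Round up to the next whole participant.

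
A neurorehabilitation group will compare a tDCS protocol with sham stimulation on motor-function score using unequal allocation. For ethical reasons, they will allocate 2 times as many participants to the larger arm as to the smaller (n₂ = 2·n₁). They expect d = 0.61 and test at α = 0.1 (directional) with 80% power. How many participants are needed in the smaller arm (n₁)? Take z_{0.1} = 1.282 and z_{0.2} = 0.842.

With allocation ratio k = n₂/n₁ = 2, Var(x̄₁−x̄₂) = σ²(1/n₁ + 1/(k·n₁)) = σ²·(k+1)/(k·n₁).
So n₁ = (1 + 1/k)·((z_{α} + z_β)/d)² = 1.500 × (2.124/0.61)².
n₁ = 1.500 × 12.12 = 18.2.
Round up: n₁ = 19, giving n₂ = 2 × 19 = 38.

n₁ = 19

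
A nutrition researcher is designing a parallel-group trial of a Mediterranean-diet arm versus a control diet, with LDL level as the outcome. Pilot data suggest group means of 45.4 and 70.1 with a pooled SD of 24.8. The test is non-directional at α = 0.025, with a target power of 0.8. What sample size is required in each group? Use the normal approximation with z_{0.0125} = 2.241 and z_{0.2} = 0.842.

n = 20 per group

Cohen's d = |M₁ − M₂| / SD_pooled = |45.4 − 70.1| / 24.8 = 24.7 / 24.8 = 0.996.
For two independent groups with equal n: n = 2·((z_{α/2} + z_β) / d)².
z_{α/2} + z_β = 2.241 + 0.842 = 3.083.
n = 2 × (3.083 / 0.996)² = 2 × 3.095² = 2 × 9.58 = 19.2.
Round up to the next whole participant.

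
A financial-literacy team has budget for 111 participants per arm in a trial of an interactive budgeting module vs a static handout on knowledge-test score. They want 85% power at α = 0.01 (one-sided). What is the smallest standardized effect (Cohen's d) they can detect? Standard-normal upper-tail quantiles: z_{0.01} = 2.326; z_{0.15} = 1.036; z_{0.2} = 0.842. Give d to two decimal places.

For two independent groups of n = 111 each: d_min = (z_{α} + z_β)·√(2/n).
z-sum = 2.326 + 1.036 = 3.362.
d_min = 3.362 × √(2/111) = 3.362 × 0.1342 = 0.451.

d_min ≈ 0.45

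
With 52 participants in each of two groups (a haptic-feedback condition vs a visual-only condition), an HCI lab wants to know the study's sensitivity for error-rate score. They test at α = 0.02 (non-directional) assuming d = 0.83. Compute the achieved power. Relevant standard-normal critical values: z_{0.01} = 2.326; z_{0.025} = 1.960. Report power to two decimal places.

For two equal groups, power = Φ(d·√(n/2) − z_{α/2}).
d·√(n/2) = 0.83 × √(52/2) = 0.83 × 5.099 = 4.232.
z_β = 4.232 − 2.326 = 1.906.
Power = Φ(1.906) = 0.972.

power ≈ 0.97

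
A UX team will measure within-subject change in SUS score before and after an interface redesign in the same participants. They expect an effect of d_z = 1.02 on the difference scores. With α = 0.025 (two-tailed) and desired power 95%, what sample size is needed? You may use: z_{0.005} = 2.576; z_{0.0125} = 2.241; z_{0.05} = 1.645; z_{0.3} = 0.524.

n = 15 pairs

For a paired (one-sample on differences) test: n = ((z_{α/2} + z_β) / d)².
z_{α/2} + z_β = 2.241 + 1.645 = 3.886.
n = (3.886 / 1.02)² = 3.810² = 14.51.
Round up.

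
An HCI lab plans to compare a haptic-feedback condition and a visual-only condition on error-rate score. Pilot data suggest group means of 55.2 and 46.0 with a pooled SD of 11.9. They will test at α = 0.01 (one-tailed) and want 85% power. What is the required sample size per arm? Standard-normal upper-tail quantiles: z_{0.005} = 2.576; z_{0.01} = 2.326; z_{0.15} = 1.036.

n = 38 per group

Cohen's d = |M₁ − M₂| / SD_pooled = |55.2 − 46.0| / 11.9 = 9.2 / 11.9 = 0.773.
For two independent groups with equal n: n = 2·((z_{α} + z_β) / d)².
z_{α} + z_β = 2.326 + 1.036 = 3.362.
n = 2 × (3.362 / 0.773)² = 2 × 4.349² = 2 × 18.92 = 37.8.
Round up to the next whole participant.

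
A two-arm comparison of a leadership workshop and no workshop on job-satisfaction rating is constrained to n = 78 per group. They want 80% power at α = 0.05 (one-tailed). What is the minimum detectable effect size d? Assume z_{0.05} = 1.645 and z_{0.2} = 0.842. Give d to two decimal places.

d_min ≈ 0.40

For two independent groups of n = 78 each: d_min = (z_{α} + z_β)·√(2/n).
z-sum = 1.645 + 0.842 = 2.487.
d_min = 2.487 × √(2/78) = 2.487 × 0.1601 = 0.398.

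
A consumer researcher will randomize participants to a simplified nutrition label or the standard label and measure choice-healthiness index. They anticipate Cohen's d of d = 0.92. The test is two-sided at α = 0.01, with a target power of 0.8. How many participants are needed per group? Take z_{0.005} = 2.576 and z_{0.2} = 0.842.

For two independent groups with equal n: n = 2·((z_{α/2} + z_β) / d)².
z_{α/2} + z_β = 2.576 + 0.842 = 3.418.
n = 2 × (3.418 / 0.92)² = 2 × 3.715² = 2 × 13.80 = 27.6.
Round up to the next whole participant.

n = 28 per group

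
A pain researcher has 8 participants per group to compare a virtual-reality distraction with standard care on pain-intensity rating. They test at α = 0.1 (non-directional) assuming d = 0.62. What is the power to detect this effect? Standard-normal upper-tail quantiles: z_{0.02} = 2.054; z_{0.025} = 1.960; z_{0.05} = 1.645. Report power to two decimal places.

For two equal groups, power = Φ(d·√(n/2) − z_{α/2}).
d·√(n/2) = 0.62 × √(8/2) = 0.62 × 2.000 = 1.240.
z_β = 1.240 − 1.645 = -0.405.
Power = Φ(-0.405) = 0.343.

power ≈ 0.34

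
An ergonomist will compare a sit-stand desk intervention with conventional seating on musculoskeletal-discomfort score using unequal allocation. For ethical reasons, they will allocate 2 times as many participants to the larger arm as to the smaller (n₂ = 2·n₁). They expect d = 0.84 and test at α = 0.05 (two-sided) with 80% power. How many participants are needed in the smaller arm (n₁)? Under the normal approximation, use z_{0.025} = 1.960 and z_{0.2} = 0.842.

n₁ = 17

With allocation ratio k = n₂/n₁ = 2, Var(x̄₁−x̄₂) = σ²(1/n₁ + 1/(k·n₁)) = σ²·(k+1)/(k·n₁).
So n₁ = (1 + 1/k)·((z_{α/2} + z_β)/d)² = 1.500 × (2.802/0.84)².
n₁ = 1.500 × 11.13 = 16.7.
Round up: n₁ = 17, giving n₂ = 2 × 17 = 34.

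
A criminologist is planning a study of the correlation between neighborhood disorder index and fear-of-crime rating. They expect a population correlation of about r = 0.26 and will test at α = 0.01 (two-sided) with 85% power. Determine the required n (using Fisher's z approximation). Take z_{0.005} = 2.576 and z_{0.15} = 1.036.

n = 188

Fisher's z: C = ½·ln((1+r)/(1−r)) = ½·ln(1.7027) = 0.2661.
n = ((z_{α/2} + z_β)/C)² + 3.
(2.576 + 1.036) / 0.2661 = 3.612 / 0.2661 = 13.574.
n = 13.574² + 3 = 184.25 + 3 = 187.2.
Round up.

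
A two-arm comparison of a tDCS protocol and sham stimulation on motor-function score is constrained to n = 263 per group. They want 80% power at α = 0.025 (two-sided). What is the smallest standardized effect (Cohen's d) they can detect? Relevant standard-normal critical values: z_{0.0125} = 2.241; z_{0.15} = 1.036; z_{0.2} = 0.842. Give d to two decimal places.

d_min ≈ 0.27

For two independent groups of n = 263 each: d_min = (z_{α/2} + z_β)·√(2/n).
z-sum = 2.241 + 0.842 = 3.083.
d_min = 3.083 × √(2/263) = 3.083 × 0.0872 = 0.269.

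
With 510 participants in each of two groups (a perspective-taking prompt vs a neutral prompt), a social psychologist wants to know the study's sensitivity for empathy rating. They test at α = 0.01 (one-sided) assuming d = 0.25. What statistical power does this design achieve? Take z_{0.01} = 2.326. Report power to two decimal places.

power ≈ 0.95

For two equal groups, power = Φ(d·√(n/2) − z_{α}).
d·√(n/2) = 0.25 × √(510/2) = 0.25 × 15.969 = 3.992.
z_β = 3.992 − 2.326 = 1.666.
Power = Φ(1.666) = 0.952.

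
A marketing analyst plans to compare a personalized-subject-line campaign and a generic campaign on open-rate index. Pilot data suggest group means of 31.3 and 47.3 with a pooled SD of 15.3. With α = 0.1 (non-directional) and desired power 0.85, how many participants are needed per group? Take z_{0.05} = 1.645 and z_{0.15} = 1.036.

n = 14 per group

Cohen's d = |M₁ − M₂| / SD_pooled = |31.3 − 47.3| / 15.3 = 16.0 / 15.3 = 1.046.
For two independent groups with equal n: n = 2·((z_{α/2} + z_β) / d)².
z_{α/2} + z_β = 1.645 + 1.036 = 2.681.
n = 2 × (2.681 / 1.046)² = 2 × 2.563² = 2 × 6.57 = 13.1.
Round up to the next whole participant.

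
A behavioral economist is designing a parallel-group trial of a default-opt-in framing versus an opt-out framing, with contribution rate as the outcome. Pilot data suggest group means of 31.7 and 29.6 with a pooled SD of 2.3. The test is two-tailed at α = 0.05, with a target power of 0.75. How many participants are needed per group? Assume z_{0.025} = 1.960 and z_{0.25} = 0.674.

Cohen's d = |M₁ − M₂| / SD_pooled = |31.7 − 29.6| / 2.3 = 2.1 / 2.3 = 0.913.
For two independent groups with equal n: n = 2·((z_{α/2} + z_β) / d)².
z_{α/2} + z_β = 1.960 + 0.674 = 2.634.
n = 2 × (2.634 / 0.913)² = 2 × 2.885² = 2 × 8.32 = 16.6.
Round up to the next whole participant.

n = 17 per group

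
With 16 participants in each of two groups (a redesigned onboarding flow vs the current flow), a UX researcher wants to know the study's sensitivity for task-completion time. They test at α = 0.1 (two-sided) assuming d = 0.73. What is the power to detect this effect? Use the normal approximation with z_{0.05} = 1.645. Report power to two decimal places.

power ≈ 0.66

For two equal groups, power = Φ(d·√(n/2) − z_{α/2}).
d·√(n/2) = 0.73 × √(16/2) = 0.73 × 2.828 = 2.065.
z_β = 2.065 − 1.645 = 0.420.
Power = Φ(0.420) = 0.663.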